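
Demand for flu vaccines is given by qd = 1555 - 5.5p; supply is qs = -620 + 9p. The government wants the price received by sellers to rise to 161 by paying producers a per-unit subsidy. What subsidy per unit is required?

Required subsidy s = 29 per unit

At a seller price of 161, quantity supplied is -620 + 9·161 = 829.
Buyers absorb 829 only when they pay pb with 1555 − 5.5·pb = 829, i.e. pb = 132.
s = ps − pb = 161 − 132 = 29.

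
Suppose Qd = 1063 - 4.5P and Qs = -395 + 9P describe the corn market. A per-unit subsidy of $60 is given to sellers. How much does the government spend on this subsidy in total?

Pre-subsidy: 1063 - 4.5P = -395 + 9P gives P* = 108, Q* = 577.
With the subsidy, sellers receive Ps = Pb + 60 for each unit, where Pb is the price buyers pay.
Supply in terms of Pb becomes Qs = -395 + 9(Pb + 60) = 145 + 9Pb. Setting this equal to demand: 1063 - 4.5Pb = 145 + 9Pb, so Pb = 68.
Sellers receive Ps = 68 + 60 = 128; Q' = 1063 − 4.5·68 = 757.
Government outlay = subsidy × quantity = 60 × 757 = 45420.

Government cost = $45420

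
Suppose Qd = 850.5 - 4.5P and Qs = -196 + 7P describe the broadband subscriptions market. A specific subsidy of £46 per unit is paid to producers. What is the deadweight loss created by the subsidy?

Deadweight loss = £2898

Pre-subsidy: 850.5 - 4.5P = -196 + 7P gives P* = 91, Q* = 441.
With the subsidy, sellers receive Ps = Pb + 46 for each unit, where Pb is the price buyers pay.
Supply in terms of Pb becomes Qs = -196 + 7(Pb + 46) = 126 + 7Pb. Setting this equal to demand: 850.5 - 4.5Pb = 126 + 7Pb, so Pb = 63.
Sellers receive Ps = 63 + 46 = 109; Q' = 850.5 − 4.5·63 = 567.
The subsidy expands output by 567 − 441 = 126 past the efficient level; on those units the gap between marginal cost and willingness to pay runs from 0 up to 46.
DWL = ½ × 46 × 126 = 2898.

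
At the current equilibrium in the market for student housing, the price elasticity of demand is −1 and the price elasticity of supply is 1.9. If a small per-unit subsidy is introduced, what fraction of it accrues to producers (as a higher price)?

For a small subsidy around the equilibrium, the benefit split depends on the relative slopes, which at a point are proportional to the elasticities.
Buyer share = εs/(εs + |εd|) = 1.9/(1.9 + 1) = 19/29; seller share = |εd|/(εs + |εd|) = 10/29.
So producers capture 10/29 of the subsidy.

Producer share = 10/29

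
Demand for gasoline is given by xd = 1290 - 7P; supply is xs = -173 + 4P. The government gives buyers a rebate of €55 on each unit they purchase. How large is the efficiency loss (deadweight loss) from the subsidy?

Deadweight loss = €3850

Pre-subsidy: 1290 - 7P = -173 + 4P gives P* = 133, x* = 359.
With the rebate, buyers effectively pay Pb = Ps − 55, where Ps is the price sellers receive.
Demand in terms of Ps becomes xd = 1290 − 7(Ps − 55) = 1675 - 7Ps. Setting this equal to supply: 1675 - 7Ps = -173 + 4Ps, so Ps = 168.
Buyers pay Pb = 168 − 55 = 113; x' = -173 + 4·168 = 499.
The subsidy expands output by 499 − 359 = 140 past the efficient level; on those units the gap between marginal cost and willingness to pay runs from 0 up to 55.
DWL = ½ × 55 × 140 = 3850.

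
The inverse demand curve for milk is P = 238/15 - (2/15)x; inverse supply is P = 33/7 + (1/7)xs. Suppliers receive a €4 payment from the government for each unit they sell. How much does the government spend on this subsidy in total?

Government cost = 6364/29

Pre-subsidy: 238/15 - (2/15)x = 33/7 + (1/7)x gives x* = 1171/29 and P* = 304/29.
With the subsidy, sellers receive Ps = Pb + 4 for each unit, where Pb is the price buyers pay.
On the curves, Pb = 238/15 - (2/15)x and Ps = 33/7 + (1/7)x; the wedge Ps − Pb = 4 gives 33/7 + (1/7)x − (238/15 - (2/15)x) = 4, so x' = 1591/29.
Then Pb = 238/15 − (2/15)·(1591/29) = 248/29 and Ps = 33/7 + (1/7)·(1591/29) = 364/29.
Government outlay = subsidy × quantity = 4 × 1591/29 = 6364/29.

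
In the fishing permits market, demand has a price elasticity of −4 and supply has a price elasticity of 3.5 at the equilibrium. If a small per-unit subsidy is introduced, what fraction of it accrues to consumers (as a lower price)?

For a small subsidy around the equilibrium, the benefit split depends on the relative slopes, which at a point are proportional to the elasticities.
Buyer share = εs/(εs + |εd|) = 3.5/(3.5 + 4) = 7/15; seller share = |εd|/(εs + |εd|) = 8/15.

Consumer share = 7/15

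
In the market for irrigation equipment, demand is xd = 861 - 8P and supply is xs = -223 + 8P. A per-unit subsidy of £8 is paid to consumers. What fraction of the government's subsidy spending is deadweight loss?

Pre-subsidy: 861 - 8P = -223 + 8P gives P* = 67.75, x* = 319.
With the rebate, buyers effectively pay Pb = Ps − 8, where Ps is the price sellers receive.
Demand in terms of Ps becomes xd = 861 − 8(Ps − 8) = 925 - 8Ps. Setting this equal to supply: 925 - 8Ps = -223 + 8Ps, so Ps = 71.75.
Buyers pay Pb = 71.75 − 8 = 63.75; x' = -223 + 8·71.75 = 351.
ΔCS = ½(319 + 351)(67.75 − 63.75) = 1340; ΔPS = ½(319 + 351)(71.75 − 67.75) = 1340.
Government spending = 8 × 351 = 2808.
DWL = ½ × 8 × (351 − 319) = 128; fraction = 128 / 2808 = 16/351.

DWL / government spending = 16/351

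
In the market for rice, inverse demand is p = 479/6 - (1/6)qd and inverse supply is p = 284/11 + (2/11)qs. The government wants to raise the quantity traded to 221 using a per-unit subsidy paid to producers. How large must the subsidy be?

Required subsidy s = 23 per unit

At q = 221, from the demand curve buyers pay pb = 479/6 − (1/6)·221 = 43; from the supply curve sellers need ps = 284/11 + (2/11)·221 = 66.
The subsidy must fill the gap: s = ps − pb = 66 − 43 = 23.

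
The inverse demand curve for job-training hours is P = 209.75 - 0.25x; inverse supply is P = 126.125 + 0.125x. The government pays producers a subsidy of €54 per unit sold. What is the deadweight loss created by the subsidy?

Pre-subsidy: 209.75 - 0.25x = 126.125 + 0.125x gives x* = 223 and P* = 154.
With the subsidy, sellers receive Ps = Pb + 54 for each unit, where Pb is the price buyers pay.
On the curves, Pb = 209.75 - 0.25x and Ps = 126.125 + 0.125x; the wedge Ps − Pb = 54 gives 126.125 + 0.125x − (209.75 - 0.25x) = 54, so x' = 367.
Then Pb = 209.75 − 0.25·367 = 118 and Ps = 126.125 + 0.125·367 = 172.
The subsidy expands output by 367 − 223 = 144 past the efficient level; on those units the gap between marginal cost and willingness to pay runs from 0 up to 54.
DWL = ½ × 54 × 144 = 3888.

Deadweight loss = €3888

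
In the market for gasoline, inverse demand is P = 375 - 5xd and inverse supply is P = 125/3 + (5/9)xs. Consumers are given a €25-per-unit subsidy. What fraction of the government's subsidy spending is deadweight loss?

DWL / government spending = 3/86

Pre-subsidy: 375 - 5x = 125/3 + (5/9)x gives x* = 60 and P* = 75.
With the rebate, buyers effectively pay Pb = Ps − 25, where Ps is the price sellers receive.
On the curves, Pb = 375 - 5x and Ps = 125/3 + (5/9)x; the wedge Ps − Pb = 25 gives 125/3 + (5/9)x − (375 - 5x) = 25, so x' = 64.5.
Then Pb = 375 − 5·64.5 = 52.5 and Ps = 125/3 + (5/9)·64.5 = 77.5.
ΔCS = ½(60 + 64.5)(75 − 52.5) = 1400.625; ΔPS = ½(60 + 64.5)(77.5 − 75) = 155.625.
Government spending = 25 × 64.5 = 1612.5.
DWL = ½ × 25 × (64.5 − 60) = 56.25; fraction = 56.25 / 1612.5 = 3/86.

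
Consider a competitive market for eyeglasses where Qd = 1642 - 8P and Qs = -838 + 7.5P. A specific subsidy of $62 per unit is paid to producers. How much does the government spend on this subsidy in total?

Pre-subsidy: 1642 - 8P = -838 + 7.5P gives P* = 160, Q* = 362.
With the subsidy, sellers receive Ps = Pb + 62 for each unit, where Pb is the price buyers pay.
Supply in terms of Pb becomes Qs = -838 + 7.5(Pb + 62) = -373 + 7.5Pb. Setting this equal to demand: 1642 - 8Pb = -373 + 7.5Pb, so Pb = 130.
Sellers receive Ps = 130 + 62 = 192; Q' = 1642 − 8·130 = 602.
Government outlay = subsidy × quantity = 62 × 602 = 37324.

Government cost = $37324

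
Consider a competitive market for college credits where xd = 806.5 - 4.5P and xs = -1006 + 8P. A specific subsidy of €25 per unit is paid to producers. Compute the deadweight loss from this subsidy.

Deadweight loss = €900

Pre-subsidy: 806.5 - 4.5P = -1006 + 8P gives P* = 145, x* = 154.
With the subsidy, sellers receive Ps = Pb + 25 for each unit, where Pb is the price buyers pay.
Supply in terms of Pb becomes xs = -1006 + 8(Pb + 25) = -806 + 8Pb. Setting this equal to demand: 806.5 - 4.5Pb = -806 + 8Pb, so Pb = 129.
Sellers receive Ps = 129 + 25 = 154; x' = 806.5 − 4.5·129 = 226.
The subsidy expands output by 226 − 154 = 72 past the efficient level; on those units the gap between marginal cost and willingness to pay runs from 0 up to 25.
DWL = ½ × 25 × 72 = 900.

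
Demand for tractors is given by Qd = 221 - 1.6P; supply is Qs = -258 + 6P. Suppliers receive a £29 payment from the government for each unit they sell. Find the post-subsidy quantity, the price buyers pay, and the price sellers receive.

Pre-subsidy: 221 - 1.6P = -258 + 6P gives P* = 2395/38, Q* = 2283/19.
With the subsidy, sellers receive Ps = Pb + 29 for each unit, where Pb is the price buyers pay.
Supply in terms of Pb becomes Qs = -258 + 6(Pb + 29) = -84 + 6Pb. Setting this equal to demand: 221 - 1.6Pb = -84 + 6Pb, so Pb = 1525/38.
Sellers receive Ps = 1525/38 + 29 = 2627/38; Q' = 221 − 1.6·(1525/38) = 2979/19.

Q' = 2979/19; buyers pay 1525/38; sellers receive 2627/38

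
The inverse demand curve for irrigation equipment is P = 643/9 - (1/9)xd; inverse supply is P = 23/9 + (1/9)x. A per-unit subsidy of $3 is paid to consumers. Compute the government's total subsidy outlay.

Pre-subsidy: 643/9 - (1/9)x = 23/9 + (1/9)x gives x* = 310 and P* = 37.
With the rebate, buyers effectively pay Pb = Ps − 3, where Ps is the price sellers receive.
On the curves, Pb = 643/9 - (1/9)x and Ps = 23/9 + (1/9)x; the wedge Ps − Pb = 3 gives 23/9 + (1/9)x − (643/9 - (1/9)x) = 3, so x' = 323.5.
Then Pb = 643/9 − (1/9)·323.5 = 35.5 and Ps = 23/9 + (1/9)·323.5 = 38.5.
Government outlay = subsidy × quantity = 3 × 323.5 = 970.5.

Government cost = $970.5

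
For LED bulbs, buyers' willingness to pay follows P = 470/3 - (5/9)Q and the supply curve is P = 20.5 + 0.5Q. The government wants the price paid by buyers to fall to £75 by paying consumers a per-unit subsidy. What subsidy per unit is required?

Required subsidy s = £19 per unit

At a buyer price of 75, quantity demanded is 282 − 1.8·75 = 147.
Sellers supply 147 only when they receive Ps = 20.5 + 0.5·147 = 94.
s = Ps − Pb = 94 − 75 = 19.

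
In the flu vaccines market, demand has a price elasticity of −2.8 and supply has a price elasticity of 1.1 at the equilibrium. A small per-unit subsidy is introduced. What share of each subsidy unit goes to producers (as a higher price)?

For a small subsidy around the equilibrium, the benefit split depends on the relative slopes, which at a point are proportional to the elasticities.
Buyer share = εs/(εs + |εd|) = 1.1/(1.1 + 2.8) = 11/39; seller share = |εd|/(εs + |εd|) = 28/39.
So producers capture 28/39 of the subsidy.

Producer share = 28/39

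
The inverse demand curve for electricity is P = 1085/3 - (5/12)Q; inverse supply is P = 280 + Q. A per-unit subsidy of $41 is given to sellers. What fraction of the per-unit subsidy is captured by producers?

Producer share = 12/17

Pre-subsidy: 1085/3 - (5/12)Q = 280 + Q gives Q* = 980/17 and P* = 5740/17.
With the subsidy, sellers receive Ps = Pb + 41 for each unit, where Pb is the price buyers pay.
On the curves, Pb = 1085/3 - (5/12)Q and Ps = 280 + Q; the wedge Ps − Pb = 41 gives 280 + Q − (1085/3 - (5/12)Q) = 41, so Q' = 1472/17.
Then Pb = 1085/3 − (5/12)·(1472/17) = 5535/17 and Ps = 280 + 1·(1472/17) = 6232/17.
Buyers' price falls by P* − Pb = 5740/17 − 5535/17 = 205/17; sellers' price rises by Ps − P* = 6232/17 − 5740/17 = 492/17.
So producers capture (492/17)/41 = 12/17 of each unit of subsidy.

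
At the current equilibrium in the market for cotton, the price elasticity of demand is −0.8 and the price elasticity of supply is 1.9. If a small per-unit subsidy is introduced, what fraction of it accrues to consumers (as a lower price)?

For a small subsidy around the equilibrium, the benefit split depends on the relative slopes, which at a point are proportional to the elasticities.
Buyer share = εs/(εs + |εd|) = 1.9/(1.9 + 0.8) = 19/27; seller share = |εd|/(εs + |εd|) = 8/27.

Consumer share = 19/27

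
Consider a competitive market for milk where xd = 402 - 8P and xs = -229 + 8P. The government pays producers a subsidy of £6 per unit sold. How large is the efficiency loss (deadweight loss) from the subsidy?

Pre-subsidy: 402 - 8P = -229 + 8P gives P* = 39.4375, x* = 86.5.
With the subsidy, sellers receive Ps = Pb + 6 for each unit, where Pb is the price buyers pay.
Supply in terms of Pb becomes xs = -229 + 8(Pb + 6) = -181 + 8Pb. Setting this equal to demand: 402 - 8Pb = -181 + 8Pb, so Pb = 36.4375.
Sellers receive Ps = 36.4375 + 6 = 42.4375; x' = 402 − 8·36.4375 = 110.5.
The subsidy expands output by 110.5 − 86.5 = 24 past the efficient level; on those units the gap between marginal cost and willingness to pay runs from 0 up to 6.
DWL = ½ × 6 × 24 = 72.

Deadweight loss = £72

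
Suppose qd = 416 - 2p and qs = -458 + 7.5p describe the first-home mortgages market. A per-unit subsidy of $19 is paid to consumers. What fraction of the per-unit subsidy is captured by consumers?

Consumer share = 15/19

Pre-subsidy: 416 - 2p = -458 + 7.5p gives p* = 92, q* = 232.
With the rebate, buyers effectively pay pb = ps − 19, where ps is the price sellers receive.
Demand in terms of ps becomes qd = 416 − 2(ps − 19) = 454 - 2ps. Setting this equal to supply: 454 - 2ps = -458 + 7.5ps, so ps = 96.
Buyers pay pb = 96 − 19 = 77; q' = -458 + 7.5·96 = 262.
Buyers' price falls by p* − pb = 92 − 77 = 15; sellers' price rises by ps − p* = 96 − 92 = 4.
So consumers capture 15/19 = 15/19 of each unit of subsidy.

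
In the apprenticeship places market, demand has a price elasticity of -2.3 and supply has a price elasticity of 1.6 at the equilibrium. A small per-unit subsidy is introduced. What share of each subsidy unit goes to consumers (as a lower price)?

Consumer share = 16/39

For a small subsidy around the equilibrium, the benefit split depends on the relative slopes, which at a point are proportional to the elasticities.
Buyer share = εs/(εs + |εd|) = 1.6/(1.6 + 2.3) = 16/39; seller share = |εd|/(εs + |εd|) = 23/39.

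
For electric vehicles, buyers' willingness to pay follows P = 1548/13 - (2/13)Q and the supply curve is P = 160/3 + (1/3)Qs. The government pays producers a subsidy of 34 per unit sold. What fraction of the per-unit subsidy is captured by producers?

Producer share = 13/19

Pre-subsidy: 1548/13 - (2/13)Q = 160/3 + (1/3)Q gives Q* = 2564/19 and P* = 1868/19.
With the subsidy, sellers receive Ps = Pb + 34 for each unit, where Pb is the price buyers pay.
On the curves, Pb = 1548/13 - (2/13)Q and Ps = 160/3 + (1/3)Q; the wedge Ps − Pb = 34 gives 160/3 + (1/3)Q − (1548/13 - (2/13)Q) = 34, so Q' = 3890/19.
Then Pb = 1548/13 − (2/13)·(3890/19) = 1664/19 and Ps = 160/3 + (1/3)·(3890/19) = 2310/19.
Buyers' price falls by P* − Pb = 1868/19 − 1664/19 = 204/19; sellers' price rises by Ps − P* = 2310/19 − 1868/19 = 442/19.
So producers capture (442/19)/34 = 13/19 of each unit of subsidy.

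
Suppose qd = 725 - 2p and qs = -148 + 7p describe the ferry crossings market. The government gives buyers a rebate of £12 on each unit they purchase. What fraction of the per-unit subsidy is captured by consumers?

Consumer share = 7/9

Pre-subsidy: 725 - 2p = -148 + 7p gives p* = 97, q* = 531.
With the rebate, buyers effectively pay pb = ps − 12, where ps is the price sellers receive.
Demand in terms of ps becomes qd = 725 − 2(ps − 12) = 749 - 2ps. Setting this equal to supply: 749 - 2ps = -148 + 7ps, so ps = 299/3.
Buyers pay pb = 299/3 − 12 = 263/3; q' = -148 + 7·(299/3) = 1649/3.
Buyers' price falls by p* − pb = 97 − 263/3 = 28/3; sellers' price rises by ps − p* = 299/3 − 97 = 8/3.
So consumers capture (28/3)/12 = 7/9 of each unit of subsidy.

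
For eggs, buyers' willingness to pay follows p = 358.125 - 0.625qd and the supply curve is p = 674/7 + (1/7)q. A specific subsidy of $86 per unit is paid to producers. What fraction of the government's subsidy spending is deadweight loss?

DWL / government spending = 56/453

Pre-subsidy: 358.125 - 0.625q = 674/7 + (1/7)q gives q* = 341 and p* = 145.
With the subsidy, sellers receive ps = pb + 86 for each unit, where pb is the price buyers pay.
On the curves, pb = 358.125 - 0.625q and ps = 674/7 + (1/7)q; the wedge ps − pb = 86 gives 674/7 + (1/7)q − (358.125 - 0.625q) = 86, so q' = 453.
Then pb = 358.125 − 0.625·453 = 75 and ps = 674/7 + (1/7)·453 = 161.
ΔCS = ½(341 + 453)(145 − 75) = 27790; ΔPS = ½(341 + 453)(161 − 145) = 6352.
Government spending = 86 × 453 = 38958.
DWL = ½ × 86 × (453 − 341) = 4816; fraction = 4816 / 38958 = 56/453.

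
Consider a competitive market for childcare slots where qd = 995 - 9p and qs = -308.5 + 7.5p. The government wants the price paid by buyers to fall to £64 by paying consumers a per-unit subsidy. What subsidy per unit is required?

At a buyer price of 64, quantity demanded is 995 − 9·64 = 419.
Sellers supply 419 only when they receive ps with -308.5 + 7.5·ps = 419, i.e. ps = 97.
s = ps − pb = 97 − 64 = 33.

Required subsidy s = £33 per unit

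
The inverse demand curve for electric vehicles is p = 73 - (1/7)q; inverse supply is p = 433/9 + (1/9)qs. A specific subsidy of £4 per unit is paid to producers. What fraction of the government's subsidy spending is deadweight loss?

DWL / government spending = 9/130

Pre-subsidy: 73 - (1/7)q = 433/9 + (1/9)q gives q* = 98 and p* = 59.
With the subsidy, sellers receive ps = pb + 4 for each unit, where pb is the price buyers pay.
On the curves, pb = 73 - (1/7)q and ps = 433/9 + (1/9)q; the wedge ps − pb = 4 gives 433/9 + (1/9)q − (73 - (1/7)q) = 4, so q' = 113.75.
Then pb = 73 − (1/7)·113.75 = 56.75 and ps = 433/9 + (1/9)·113.75 = 60.75.
ΔCS = ½(98 + 113.75)(59 − 56.75) = 238.21875; ΔPS = ½(98 + 113.75)(60.75 − 59) = 185.28125.
Government spending = 4 × 113.75 = 455.
DWL = ½ × 4 × (113.75 − 98) = 31.5; fraction = 31.5 / 455 = 9/130.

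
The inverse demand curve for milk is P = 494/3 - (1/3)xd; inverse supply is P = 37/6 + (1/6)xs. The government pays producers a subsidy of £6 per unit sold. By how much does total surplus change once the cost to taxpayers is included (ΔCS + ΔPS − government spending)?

Net change in total surplus = -£36

Pre-subsidy: 494/3 - (1/3)x = 37/6 + (1/6)x gives x* = 317 and P* = 59.
With the subsidy, sellers receive Ps = Pb + 6 for each unit, where Pb is the price buyers pay.
On the curves, Pb = 494/3 - (1/3)x and Ps = 37/6 + (1/6)x; the wedge Ps − Pb = 6 gives 37/6 + (1/6)x − (494/3 - (1/3)x) = 6, so x' = 329.
Then Pb = 494/3 − (1/3)·329 = 55 and Ps = 37/6 + (1/6)·329 = 61.
ΔCS = ½(317 + 329)(59 − 55) = 1292; ΔPS = ½(317 + 329)(61 − 59) = 646.
Government spending = 6 × 329 = 1974.
Net change = 1292 + 646 − 1974 = -36. The loss equals the DWL triangle ½·6·12.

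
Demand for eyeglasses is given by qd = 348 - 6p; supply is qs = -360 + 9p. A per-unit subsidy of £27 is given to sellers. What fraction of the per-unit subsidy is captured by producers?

Pre-subsidy: 348 - 6p = -360 + 9p gives p* = 47.2, q* = 64.8.
With the subsidy, sellers receive ps = pb + 27 for each unit, where pb is the price buyers pay.
Supply in terms of pb becomes qs = -360 + 9(pb + 27) = -117 + 9pb. Setting this equal to demand: 348 - 6pb = -117 + 9pb, so pb = 31.
Sellers receive ps = 31 + 27 = 58; q' = 348 − 6·31 = 162.
Buyers' price falls by p* − pb = 47.2 − 31 = 16.2; sellers' price rises by ps − p* = 58 − 47.2 = 10.8.
So producers capture 10.8/27 = 0.4 of each unit of subsidy.

Producer share = 0.4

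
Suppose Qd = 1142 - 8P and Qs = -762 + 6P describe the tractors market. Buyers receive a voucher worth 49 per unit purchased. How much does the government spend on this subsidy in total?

Pre-subsidy: 1142 - 8P = -762 + 6P gives P* = 136, Q* = 54.
With the rebate, buyers effectively pay Pb = Ps − 49, where Ps is the price sellers receive.
Demand in terms of Ps becomes Qd = 1142 − 8(Ps − 49) = 1534 - 8Ps. Setting this equal to supply: 1534 - 8Ps = -762 + 6Ps, so Ps = 164.
Buyers pay Pb = 164 − 49 = 115; Q' = -762 + 6·164 = 222.
Government outlay = subsidy × quantity = 49 × 222 = 10878.

Government cost = 10878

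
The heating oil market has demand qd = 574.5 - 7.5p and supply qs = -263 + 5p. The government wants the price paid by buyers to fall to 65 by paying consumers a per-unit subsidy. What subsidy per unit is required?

At a buyer price of 65, quantity demanded is 574.5 − 7.5·65 = 87.
Sellers supply 87 only when they receive ps with -263 + 5·ps = 87, i.e. ps = 70.
s = ps − pb = 70 − 65 = 5.

Required subsidy s = 5 per unit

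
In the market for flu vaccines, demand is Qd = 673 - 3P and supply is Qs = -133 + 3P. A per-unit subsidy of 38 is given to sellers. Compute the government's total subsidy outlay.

Government cost = 12426

Pre-subsidy: 673 - 3P = -133 + 3P gives P* = 403/3, Q* = 270.
With the subsidy, sellers receive Ps = Pb + 38 for each unit, where Pb is the price buyers pay.
Supply in terms of Pb becomes Qs = -133 + 3(Pb + 38) = -19 + 3Pb. Setting this equal to demand: 673 - 3Pb = -19 + 3Pb, so Pb = 346/3.
Sellers receive Ps = 346/3 + 38 = 460/3; Q' = 673 − 3·(346/3) = 327.
Government outlay = subsidy × quantity = 38 × 327 = 12426.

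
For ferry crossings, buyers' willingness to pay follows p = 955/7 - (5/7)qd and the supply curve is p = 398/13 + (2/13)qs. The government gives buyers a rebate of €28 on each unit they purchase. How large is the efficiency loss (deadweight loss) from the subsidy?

Deadweight loss = 35672/79

Pre-subsidy: 955/7 - (5/7)q = 398/13 + (2/13)q gives q* = 9629/79 and p* = 3900/79.
With the rebate, buyers effectively pay pb = ps − 28, where ps is the price sellers receive.
On the curves, pb = 955/7 - (5/7)q and ps = 398/13 + (2/13)q; the wedge ps − pb = 28 gives 398/13 + (2/13)q − (955/7 - (5/7)q) = 28, so q' = 12177/79.
Then pb = 955/7 − (5/7)·(12177/79) = 2080/79 and ps = 398/13 + (2/13)·(12177/79) = 4292/79.
The subsidy expands output by 12177/79 − 9629/79 = 2548/79 past the efficient level; on those units the gap between marginal cost and willingness to pay runs from 0 up to 28.
DWL = ½ × 28 × 2548/79 = 35672/79.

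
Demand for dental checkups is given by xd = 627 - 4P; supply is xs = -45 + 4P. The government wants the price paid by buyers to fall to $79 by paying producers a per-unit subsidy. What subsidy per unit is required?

At a buyer price of 79, quantity demanded is 627 − 4·79 = 311.
Sellers supply 311 only when they receive Ps with -45 + 4·Ps = 311, i.e. Ps = 89.
s = Ps − Pb = 89 − 79 = 10.

Required subsidy s = $10 per unit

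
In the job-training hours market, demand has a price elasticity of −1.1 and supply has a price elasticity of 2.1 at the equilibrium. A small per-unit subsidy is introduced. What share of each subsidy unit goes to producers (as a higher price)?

For a small subsidy around the equilibrium, the benefit split depends on the relative slopes, which at a point are proportional to the elasticities.
Buyer share = εs/(εs + |εd|) = 2.1/(2.1 + 1.1) = 0.65625; seller share = |εd|/(εs + |εd|) = 0.34375.
So producers capture 0.34375 of the subsidy.

Producer share = 0.34375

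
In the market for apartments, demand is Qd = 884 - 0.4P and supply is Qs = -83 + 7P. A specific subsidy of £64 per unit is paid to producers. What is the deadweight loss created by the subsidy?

Pre-subsidy: 884 - 0.4P = -83 + 7P gives P* = 4835/37, Q* = 30774/37.
With the subsidy, sellers receive Ps = Pb + 64 for each unit, where Pb is the price buyers pay.
Supply in terms of Pb becomes Qs = -83 + 7(Pb + 64) = 365 + 7Pb. Setting this equal to demand: 884 - 0.4Pb = 365 + 7Pb, so Pb = 2595/37.
Sellers receive Ps = 2595/37 + 64 = 4963/37; Q' = 884 − 0.4·(2595/37) = 31670/37.
The subsidy expands output by 31670/37 − 30774/37 = 896/37 past the efficient level; on those units the gap between marginal cost and willingness to pay runs from 0 up to 64.
DWL = ½ × 64 × 896/37 = 28672/37.

Deadweight loss = 28672/37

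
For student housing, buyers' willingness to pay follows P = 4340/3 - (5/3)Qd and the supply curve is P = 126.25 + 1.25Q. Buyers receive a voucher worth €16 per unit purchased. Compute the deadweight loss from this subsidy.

Pre-subsidy: 4340/3 - (5/3)Q = 126.25 + 1.25Q gives Q* = 3169/7 and P* = 4845/7.
With the rebate, buyers effectively pay Pb = Ps − 16, where Ps is the price sellers receive.
On the curves, Pb = 4340/3 - (5/3)Q and Ps = 126.25 + 1.25Q; the wedge Ps − Pb = 16 gives 126.25 + 1.25Q − (4340/3 - (5/3)Q) = 16, so Q' = 458.2.
Then Pb = 4340/3 − (5/3)·458.2 = 683 and Ps = 126.25 + 1.25·458.2 = 699.
The subsidy expands output by 458.2 − 3169/7 = 192/35 past the efficient level; on those units the gap between marginal cost and willingness to pay runs from 0 up to 16.
DWL = ½ × 16 × 192/35 = 1536/35.

Deadweight loss = 1536/35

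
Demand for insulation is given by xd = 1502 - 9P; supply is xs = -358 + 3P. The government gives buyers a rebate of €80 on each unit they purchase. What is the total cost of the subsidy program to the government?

Pre-subsidy: 1502 - 9P = -358 + 3P gives P* = 155, x* = 107.
With the rebate, buyers effectively pay Pb = Ps − 80, where Ps is the price sellers receive.
Demand in terms of Ps becomes xd = 1502 − 9(Ps − 80) = 2222 - 9Ps. Setting this equal to supply: 2222 - 9Ps = -358 + 3Ps, so Ps = 215.
Buyers pay Pb = 215 − 80 = 135; x' = -358 + 3·215 = 287.
Government outlay = subsidy × quantity = 80 × 287 = 22960.

Government cost = €22960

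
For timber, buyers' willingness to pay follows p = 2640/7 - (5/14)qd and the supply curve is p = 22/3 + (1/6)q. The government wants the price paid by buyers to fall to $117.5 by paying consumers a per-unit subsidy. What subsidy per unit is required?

At a buyer price of 117.5, quantity demanded is 1056 − 2.8·117.5 = 727.
Sellers supply 727 only when they receive ps = 22/3 + (1/6)·727 = 128.5.
s = ps − pb = 128.5 − 117.5 = 11.

Required subsidy s = $11 per unit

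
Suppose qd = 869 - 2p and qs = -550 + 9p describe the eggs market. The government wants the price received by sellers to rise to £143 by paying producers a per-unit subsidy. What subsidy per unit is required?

Required subsidy s = £77 per unit

At a seller price of 143, quantity supplied is -550 + 9·143 = 737.
Buyers absorb 737 only when they pay pb with 869 − 2·pb = 737, i.e. pb = 66.
s = ps − pb = 143 − 66 = 77.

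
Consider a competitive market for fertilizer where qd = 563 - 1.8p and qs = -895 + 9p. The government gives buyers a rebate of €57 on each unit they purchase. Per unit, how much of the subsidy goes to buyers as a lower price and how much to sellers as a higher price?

Pre-subsidy: 563 - 1.8p = -895 + 9p gives p* = 135, q* = 320.
With the rebate, buyers effectively pay pb = ps − 57, where ps is the price sellers receive.
Demand in terms of ps becomes qd = 563 − 1.8(ps − 57) = 665.6 - 1.8ps. Setting this equal to supply: 665.6 - 1.8ps = -895 + 9ps, so ps = 144.5.
Buyers pay pb = 144.5 − 57 = 87.5; q' = -895 + 9·144.5 = 405.5.
Buyers' price falls by p* − pb = 135 − 87.5 = 47.5; sellers' price rises by ps − p* = 144.5 − 135 = 9.5.

Buyers gain €47.5 per unit; sellers gain €9.5 per unit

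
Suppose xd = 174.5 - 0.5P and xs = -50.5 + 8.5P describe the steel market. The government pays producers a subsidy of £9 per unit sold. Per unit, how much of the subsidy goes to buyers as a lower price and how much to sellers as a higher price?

Pre-subsidy: 174.5 - 0.5P = -50.5 + 8.5P gives P* = 25, x* = 162.
With the subsidy, sellers receive Ps = Pb + 9 for each unit, where Pb is the price buyers pay.
Supply in terms of Pb becomes xs = -50.5 + 8.5(Pb + 9) = 26 + 8.5Pb. Setting this equal to demand: 174.5 - 0.5Pb = 26 + 8.5Pb, so Pb = 16.5.
Sellers receive Ps = 16.5 + 9 = 25.5; x' = 174.5 − 0.5·16.5 = 166.25.
Buyers' price falls by P* − Pb = 25 − 16.5 = 8.5; sellers' price rises by Ps − P* = 25.5 − 25 = 0.5.

Buyers gain £8.5 per unit; sellers gain £0.5 per unit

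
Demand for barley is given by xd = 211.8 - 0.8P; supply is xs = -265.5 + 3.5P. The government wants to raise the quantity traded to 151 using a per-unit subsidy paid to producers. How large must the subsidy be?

Required subsidy s = 43 per unit

At x = 151, invert demand for the buyer price: Pb = (211.8 − 151)/0.8 = 76; invert supply for the seller price: Ps = (151 − (-265.5))/3.5 = 119.
The subsidy must fill the gap: s = Ps − Pb = 119 − 76 = 43.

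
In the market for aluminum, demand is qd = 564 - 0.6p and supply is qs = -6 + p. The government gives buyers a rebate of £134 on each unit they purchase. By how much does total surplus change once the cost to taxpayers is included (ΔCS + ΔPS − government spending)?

Net change in total surplus = -£3366.75

Pre-subsidy: 564 - 0.6p = -6 + p gives p* = 356.25, q* = 350.25.
With the rebate, buyers effectively pay pb = ps − 134, where ps is the price sellers receive.
Demand in terms of ps becomes qd = 564 − 0.6(ps − 134) = 644.4 - 0.6ps. Setting this equal to supply: 644.4 - 0.6ps = -6 + ps, so ps = 406.5.
Buyers pay pb = 406.5 − 134 = 272.5; q' = -6 + 1·406.5 = 400.5.
ΔCS = ½(350.25 + 400.5)(356.25 − 272.5) = 31437.65625; ΔPS = ½(350.25 + 400.5)(406.5 − 356.25) = 18862.59375.
Government spending = 134 × 400.5 = 53667.
Net change = 31437.65625 + 18862.59375 − 53667 = -3366.75. The loss equals the DWL triangle ½·134·50.25.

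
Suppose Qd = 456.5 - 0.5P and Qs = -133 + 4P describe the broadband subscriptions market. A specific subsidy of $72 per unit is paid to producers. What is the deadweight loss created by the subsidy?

Deadweight loss = $1152

Pre-subsidy: 456.5 - 0.5P = -133 + 4P gives P* = 131, Q* = 391.
With the subsidy, sellers receive Ps = Pb + 72 for each unit, where Pb is the price buyers pay.
Supply in terms of Pb becomes Qs = -133 + 4(Pb + 72) = 155 + 4Pb. Setting this equal to demand: 456.5 - 0.5Pb = 155 + 4Pb, so Pb = 67.
Sellers receive Ps = 67 + 72 = 139; Q' = 456.5 − 0.5·67 = 423.
The subsidy expands output by 423 − 391 = 32 past the efficient level; on those units the gap between marginal cost and willingness to pay runs from 0 up to 72.
DWL = ½ × 72 × 32 = 1152.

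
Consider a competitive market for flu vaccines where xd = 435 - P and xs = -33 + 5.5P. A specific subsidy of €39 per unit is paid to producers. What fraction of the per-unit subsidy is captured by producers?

Pre-subsidy: 435 - P = -33 + 5.5P gives P* = 72, x* = 363.
With the subsidy, sellers receive Ps = Pb + 39 for each unit, where Pb is the price buyers pay.
Supply in terms of Pb becomes xs = -33 + 5.5(Pb + 39) = 181.5 + 5.5Pb. Setting this equal to demand: 435 - Pb = 181.5 + 5.5Pb, so Pb = 39.
Sellers receive Ps = 39 + 39 = 78; x' = 435 − 1·39 = 396.
Buyers' price falls by P* − Pb = 72 − 39 = 33; sellers' price rises by Ps − P* = 78 − 72 = 6.
So producers capture 6/39 = 2/13 of each unit of subsidy.

Producer share = 2/13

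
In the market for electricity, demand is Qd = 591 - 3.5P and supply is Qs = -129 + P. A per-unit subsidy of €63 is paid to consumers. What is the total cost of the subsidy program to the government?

Pre-subsidy: 591 - 3.5P = -129 + P gives P* = 160, Q* = 31.
With the rebate, buyers effectively pay Pb = Ps − 63, where Ps is the price sellers receive.
Demand in terms of Ps becomes Qd = 591 − 3.5(Ps − 63) = 811.5 - 3.5Ps. Setting this equal to supply: 811.5 - 3.5Ps = -129 + Ps, so Ps = 209.
Buyers pay Pb = 209 − 63 = 146; Q' = -129 + 1·209 = 80.
Government outlay = subsidy × quantity = 63 × 80 = 5040.

Government cost = €5040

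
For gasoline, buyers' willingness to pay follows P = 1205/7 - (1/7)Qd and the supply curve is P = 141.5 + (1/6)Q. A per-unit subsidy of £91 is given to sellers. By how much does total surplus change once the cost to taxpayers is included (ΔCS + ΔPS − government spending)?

Net change in total surplus = -£13377

Pre-subsidy: 1205/7 - (1/7)Q = 141.5 + (1/6)Q gives Q* = 99 and P* = 158.
With the subsidy, sellers receive Ps = Pb + 91 for each unit, where Pb is the price buyers pay.
On the curves, Pb = 1205/7 - (1/7)Q and Ps = 141.5 + (1/6)Q; the wedge Ps − Pb = 91 gives 141.5 + (1/6)Q − (1205/7 - (1/7)Q) = 91, so Q' = 393.
Then Pb = 1205/7 − (1/7)·393 = 116 and Ps = 141.5 + (1/6)·393 = 207.
ΔCS = ½(99 + 393)(158 − 116) = 10332; ΔPS = ½(99 + 393)(207 − 158) = 12054.
Government spending = 91 × 393 = 35763.
Net change = 10332 + 12054 − 35763 = -13377. The loss equals the DWL triangle ½·91·294.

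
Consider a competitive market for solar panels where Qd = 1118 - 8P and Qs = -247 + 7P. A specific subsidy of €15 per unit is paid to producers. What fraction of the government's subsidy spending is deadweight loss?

DWL / government spending = 14/223

Pre-subsidy: 1118 - 8P = -247 + 7P gives P* = 91, Q* = 390.
With the subsidy, sellers receive Ps = Pb + 15 for each unit, where Pb is the price buyers pay.
Supply in terms of Pb becomes Qs = -247 + 7(Pb + 15) = -142 + 7Pb. Setting this equal to demand: 1118 - 8Pb = -142 + 7Pb, so Pb = 84.
Sellers receive Ps = 84 + 15 = 99; Q' = 1118 − 8·84 = 446.
ΔCS = ½(390 + 446)(91 − 84) = 2926; ΔPS = ½(390 + 446)(99 − 91) = 3344.
Government spending = 15 × 446 = 6690.
DWL = ½ × 15 × (446 − 390) = 420; fraction = 420 / 6690 = 14/223.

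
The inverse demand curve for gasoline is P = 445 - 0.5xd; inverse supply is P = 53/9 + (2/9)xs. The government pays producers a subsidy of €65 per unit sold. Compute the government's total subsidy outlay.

Government cost = €45370

Pre-subsidy: 445 - 0.5x = 53/9 + (2/9)x gives x* = 608 and P* = 141.
With the subsidy, sellers receive Ps = Pb + 65 for each unit, where Pb is the price buyers pay.
On the curves, Pb = 445 - 0.5x and Ps = 53/9 + (2/9)x; the wedge Ps − Pb = 65 gives 53/9 + (2/9)x − (445 - 0.5x) = 65, so x' = 698.
Then Pb = 445 − 0.5·698 = 96 and Ps = 53/9 + (2/9)·698 = 161.
Government outlay = subsidy × quantity = 65 × 698 = 45370.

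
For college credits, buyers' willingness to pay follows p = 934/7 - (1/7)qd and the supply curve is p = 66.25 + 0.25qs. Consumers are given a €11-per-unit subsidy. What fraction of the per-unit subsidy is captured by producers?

Producer share = 7/11

Pre-subsidy: 934/7 - (1/7)q = 66.25 + 0.25q gives q* = 171 and p* = 109.
With the rebate, buyers effectively pay pb = ps − 11, where ps is the price sellers receive.
On the curves, pb = 934/7 - (1/7)q and ps = 66.25 + 0.25q; the wedge ps − pb = 11 gives 66.25 + 0.25q − (934/7 - (1/7)q) = 11, so q' = 199.
Then pb = 934/7 − (1/7)·199 = 105 and ps = 66.25 + 0.25·199 = 116.
Buyers' price falls by p* − pb = 109 − 105 = 4; sellers' price rises by ps − p* = 116 − 109 = 7.
So producers capture 7/11 = 7/11 of each unit of subsidy.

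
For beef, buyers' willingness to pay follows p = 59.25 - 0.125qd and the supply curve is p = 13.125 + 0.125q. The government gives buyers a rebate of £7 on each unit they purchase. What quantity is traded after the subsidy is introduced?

Pre-subsidy: 59.25 - 0.125q = 13.125 + 0.125q gives q* = 184.5 and p* = 36.1875.
With the rebate, buyers effectively pay pb = ps − 7, where ps is the price sellers receive.
On the curves, pb = 59.25 - 0.125q and ps = 13.125 + 0.125q; the wedge ps − pb = 7 gives 13.125 + 0.125q − (59.25 - 0.125q) = 7, so q' = 212.5.
Then pb = 59.25 − 0.125·212.5 = 32.6875 and ps = 13.125 + 0.125·212.5 = 39.6875.

q' = 212.5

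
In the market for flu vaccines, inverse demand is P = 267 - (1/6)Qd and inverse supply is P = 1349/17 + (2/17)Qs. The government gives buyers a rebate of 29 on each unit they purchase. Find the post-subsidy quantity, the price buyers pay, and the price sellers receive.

Q' = 762; buyers pay 140; sellers receive 169

Pre-subsidy: 267 - (1/6)Q = 1349/17 + (2/17)Q gives Q* = 660 and P* = 157.
With the rebate, buyers effectively pay Pb = Ps − 29, where Ps is the price sellers receive.
On the curves, Pb = 267 - (1/6)Q and Ps = 1349/17 + (2/17)Q; the wedge Ps − Pb = 29 gives 1349/17 + (2/17)Q − (267 - (1/6)Q) = 29, so Q' = 762.
Then Pb = 267 − (1/6)·762 = 140 and Ps = 1349/17 + (2/17)·762 = 169.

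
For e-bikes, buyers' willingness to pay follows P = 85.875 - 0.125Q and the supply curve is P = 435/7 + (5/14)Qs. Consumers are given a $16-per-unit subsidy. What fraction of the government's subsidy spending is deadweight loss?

DWL / government spending = 448/2225

Pre-subsidy: 85.875 - 0.125Q = 435/7 + (5/14)Q gives Q* = 443/9 and P* = 1435/18.
With the rebate, buyers effectively pay Pb = Ps − 16, where Ps is the price sellers receive.
On the curves, Pb = 85.875 - 0.125Q and Ps = 435/7 + (5/14)Q; the wedge Ps − Pb = 16 gives 435/7 + (5/14)Q − (85.875 - 0.125Q) = 16, so Q' = 2225/27.
Then Pb = 85.875 − 0.125·(2225/27) = 4081/54 and Ps = 435/7 + (5/14)·(2225/27) = 4945/54.
ΔCS = ½(443/9 + 2225/27)(1435/18 − 4081/54) = 199024/729; ΔPS = ½(443/9 + 2225/27)(4945/54 − 1435/18) = 568640/729.
Government spending = 16 × 2225/27 = 35600/27.
DWL = ½ × 16 × (2225/27 − 443/9) = 7168/27; fraction = (7168/27) / (35600/27) = 448/2225.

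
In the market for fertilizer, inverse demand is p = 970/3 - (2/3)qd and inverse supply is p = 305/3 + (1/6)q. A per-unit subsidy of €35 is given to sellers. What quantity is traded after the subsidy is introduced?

q' = 308

Pre-subsidy: 970/3 - (2/3)q = 305/3 + (1/6)q gives q* = 266 and p* = 146.
With the subsidy, sellers receive ps = pb + 35 for each unit, where pb is the price buyers pay.
On the curves, pb = 970/3 - (2/3)q and ps = 305/3 + (1/6)q; the wedge ps − pb = 35 gives 305/3 + (1/6)q − (970/3 - (2/3)q) = 35, so q' = 308.
Then pb = 970/3 − (2/3)·308 = 118 and ps = 305/3 + (1/6)·308 = 153.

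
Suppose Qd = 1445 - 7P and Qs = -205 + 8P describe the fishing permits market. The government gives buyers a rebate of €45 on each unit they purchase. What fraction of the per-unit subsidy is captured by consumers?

Pre-subsidy: 1445 - 7P = -205 + 8P gives P* = 110, Q* = 675.
With the rebate, buyers effectively pay Pb = Ps − 45, where Ps is the price sellers receive.
Demand in terms of Ps becomes Qd = 1445 − 7(Ps − 45) = 1760 - 7Ps. Setting this equal to supply: 1760 - 7Ps = -205 + 8Ps, so Ps = 131.
Buyers pay Pb = 131 − 45 = 86; Q' = -205 + 8·131 = 843.
Buyers' price falls by P* − Pb = 110 − 86 = 24; sellers' price rises by Ps − P* = 131 − 110 = 21.
So consumers capture 24/45 = 8/15 of each unit of subsidy.

Consumer share = 8/15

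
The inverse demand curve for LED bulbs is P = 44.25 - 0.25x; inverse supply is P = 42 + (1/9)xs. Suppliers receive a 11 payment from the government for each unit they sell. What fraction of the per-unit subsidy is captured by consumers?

Pre-subsidy: 44.25 - 0.25x = 42 + (1/9)x gives x* = 81/13 and P* = 555/13.
With the subsidy, sellers receive Ps = Pb + 11 for each unit, where Pb is the price buyers pay.
On the curves, Pb = 44.25 - 0.25x and Ps = 42 + (1/9)x; the wedge Ps − Pb = 11 gives 42 + (1/9)x − (44.25 - 0.25x) = 11, so x' = 477/13.
Then Pb = 44.25 − 0.25·(477/13) = 456/13 and Ps = 42 + (1/9)·(477/13) = 599/13.
Buyers' price falls by P* − Pb = 555/13 − 456/13 = 99/13; sellers' price rises by Ps − P* = 599/13 − 555/13 = 44/13.
So consumers capture (99/13)/11 = 9/13 of each unit of subsidy.

Consumer share = 9/13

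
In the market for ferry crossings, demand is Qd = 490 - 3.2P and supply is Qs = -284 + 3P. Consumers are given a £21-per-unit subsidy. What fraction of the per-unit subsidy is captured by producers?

Pre-subsidy: 490 - 3.2P = -284 + 3P gives P* = 3870/31, Q* = 2806/31.
With the rebate, buyers effectively pay Pb = Ps − 21, where Ps is the price sellers receive.
Demand in terms of Ps becomes Qd = 490 − 3.2(Ps − 21) = 557.2 - 3.2Ps. Setting this equal to supply: 557.2 - 3.2Ps = -284 + 3Ps, so Ps = 4206/31.
Buyers pay Pb = 4206/31 − 21 = 3555/31; Q' = -284 + 3·(4206/31) = 3814/31.
Buyers' price falls by P* − Pb = 3870/31 − 3555/31 = 315/31; sellers' price rises by Ps − P* = 4206/31 − 3870/31 = 336/31.
So producers capture (336/31)/21 = 16/31 of each unit of subsidy.

Producer share = 16/31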